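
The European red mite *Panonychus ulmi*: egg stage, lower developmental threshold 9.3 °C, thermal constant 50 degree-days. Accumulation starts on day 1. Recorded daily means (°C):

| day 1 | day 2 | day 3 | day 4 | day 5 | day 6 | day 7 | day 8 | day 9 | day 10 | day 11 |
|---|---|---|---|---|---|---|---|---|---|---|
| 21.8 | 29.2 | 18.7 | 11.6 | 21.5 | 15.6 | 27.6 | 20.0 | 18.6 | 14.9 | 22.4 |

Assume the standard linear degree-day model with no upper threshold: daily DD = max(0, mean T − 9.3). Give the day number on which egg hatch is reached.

day 5

Daily DD above 9.3 °C: 12.5, 19.9, 9.4, 2.3, 12.2, 6.3, 18.3, 10.7, 9.3, 5.6, 13.1.
Cumulative: 12.5, 32.4, 41.8, 44.1, 56.3, 62.6, 80.9, 91.6, 100.9, 106.5, 119.6.
The total first reaches 50 DD on day 5.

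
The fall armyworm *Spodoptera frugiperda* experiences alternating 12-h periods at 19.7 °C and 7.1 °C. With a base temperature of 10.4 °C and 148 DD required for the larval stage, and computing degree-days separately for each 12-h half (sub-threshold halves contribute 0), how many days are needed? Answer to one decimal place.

31.8 days

Day half: max(0, 19.7 − 10.4) × 0.5 = 9.3 × 0.5 = 4.65 DD.
Night half: max(0, 7.1 − 10.4) × 0.5 = 0.0 × 0.5 = 0.00 DD.
Per 24 h: 4.65 DD/day.
Duration = 148 / 4.65 = 31.828 ≈ 31.8 days.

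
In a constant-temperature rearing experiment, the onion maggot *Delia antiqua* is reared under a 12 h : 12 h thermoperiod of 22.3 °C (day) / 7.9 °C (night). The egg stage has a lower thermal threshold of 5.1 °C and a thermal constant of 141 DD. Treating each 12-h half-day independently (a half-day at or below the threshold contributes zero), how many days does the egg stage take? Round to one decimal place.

Day half: max(0, 22.3 − 5.1) × 0.5 = 17.2 × 0.5 = 8.60 DD.
Night half: max(0, 7.9 − 5.1) × 0.5 = 2.8 × 0.5 = 1.40 DD.
Per 24 h: 10.00 DD/day.
Duration = 141 / 10.00 = 14.100 ≈ 14.1 days.

14.1 days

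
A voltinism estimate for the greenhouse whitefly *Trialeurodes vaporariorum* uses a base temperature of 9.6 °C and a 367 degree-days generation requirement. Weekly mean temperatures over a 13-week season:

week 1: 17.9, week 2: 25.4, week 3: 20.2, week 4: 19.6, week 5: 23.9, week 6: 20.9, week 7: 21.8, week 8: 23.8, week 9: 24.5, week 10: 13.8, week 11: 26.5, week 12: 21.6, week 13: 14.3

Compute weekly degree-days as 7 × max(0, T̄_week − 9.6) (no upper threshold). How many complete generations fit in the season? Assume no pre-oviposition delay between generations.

2 generations

Weekly DD (7 × max(0, T̄ − 9.6)): 58.1, 110.6, 74.2, 70.0, 100.1, 79.1, 85.4, 99.4, 104.3, 29.4, 118.3, 84.0, 32.9.
Season total = 1045.8 DD.
Complete generations = ⌊1045.8 / 367⌋ = 2.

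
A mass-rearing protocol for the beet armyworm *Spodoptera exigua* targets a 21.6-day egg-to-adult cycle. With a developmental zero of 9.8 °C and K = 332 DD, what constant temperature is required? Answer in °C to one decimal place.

Required daily accumulation = 332 / 21.6 = 15.370 DD/day.
T = T_base + 15.370 = 9.8 + 15.370 = 25.170 ≈ 25.2 °C.

25.2 °C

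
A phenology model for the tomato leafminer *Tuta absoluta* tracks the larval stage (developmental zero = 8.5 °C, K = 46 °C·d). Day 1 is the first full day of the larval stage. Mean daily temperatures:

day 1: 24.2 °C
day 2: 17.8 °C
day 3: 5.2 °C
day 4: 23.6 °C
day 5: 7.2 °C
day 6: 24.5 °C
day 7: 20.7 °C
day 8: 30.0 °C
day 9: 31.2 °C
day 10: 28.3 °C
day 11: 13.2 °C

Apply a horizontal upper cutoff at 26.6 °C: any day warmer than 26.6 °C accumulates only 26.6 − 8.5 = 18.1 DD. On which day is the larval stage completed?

day 6

Daily DD above 8.5 °C (capped at 18.1): 15.7, 9.3, 0.0, 15.1, 0.0, 16.0, 12.2, 18.1, 18.1, 18.1, 4.7.
Cumulative: 15.7, 25.0, 25.0, 40.1, 40.1, 56.1, 68.3, 86.4, 104.5, 122.6, 127.3.
The total first reaches 46 DD on day 6.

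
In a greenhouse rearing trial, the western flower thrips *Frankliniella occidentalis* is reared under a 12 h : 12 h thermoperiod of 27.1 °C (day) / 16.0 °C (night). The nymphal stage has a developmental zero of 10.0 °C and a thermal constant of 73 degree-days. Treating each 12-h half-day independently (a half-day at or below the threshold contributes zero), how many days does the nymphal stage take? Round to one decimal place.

6.3 days

Day half: max(0, 27.1 − 10.0) × 0.5 = 17.1 × 0.5 = 8.55 DD.
Night half: max(0, 16.0 − 10.0) × 0.5 = 6.0 × 0.5 = 3.00 DD.
Per 24 h: 11.55 DD/day.
Duration = 73 / 11.55 = 6.320 ≈ 6.3 days.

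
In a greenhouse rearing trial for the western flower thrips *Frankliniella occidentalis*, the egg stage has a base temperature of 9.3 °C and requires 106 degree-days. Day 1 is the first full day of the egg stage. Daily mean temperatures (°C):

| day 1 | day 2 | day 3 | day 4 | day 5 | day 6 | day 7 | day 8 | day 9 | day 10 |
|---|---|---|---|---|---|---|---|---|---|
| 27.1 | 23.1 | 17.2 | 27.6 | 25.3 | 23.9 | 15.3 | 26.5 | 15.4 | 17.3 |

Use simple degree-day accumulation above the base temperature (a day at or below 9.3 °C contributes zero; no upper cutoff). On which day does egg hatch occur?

Daily DD above 9.3 °C: 17.8, 13.8, 7.9, 18.3, 16.0, 14.6, 6.0, 17.2, 6.1, 8.0.
Cumulative: 17.8, 31.6, 39.5, 57.8, 73.8, 88.4, 94.4, 111.6, 117.7, 125.7.
The total first reaches 106 DD on day 8.

day 8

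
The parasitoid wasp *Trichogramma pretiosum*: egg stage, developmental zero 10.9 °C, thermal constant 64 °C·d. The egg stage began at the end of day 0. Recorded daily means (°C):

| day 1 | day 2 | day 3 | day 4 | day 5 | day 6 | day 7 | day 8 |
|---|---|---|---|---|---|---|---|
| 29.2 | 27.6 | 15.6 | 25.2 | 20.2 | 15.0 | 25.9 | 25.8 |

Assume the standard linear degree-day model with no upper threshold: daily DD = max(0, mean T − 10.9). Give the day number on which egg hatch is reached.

day 6

Daily DD above 10.9 °C: 18.3, 16.7, 4.7, 14.3, 9.3, 4.1, 15.0, 14.9.
Cumulative: 18.3, 35.0, 39.7, 54.0, 63.3, 67.4, 82.4, 97.3.
The total first reaches 64 DD on day 6.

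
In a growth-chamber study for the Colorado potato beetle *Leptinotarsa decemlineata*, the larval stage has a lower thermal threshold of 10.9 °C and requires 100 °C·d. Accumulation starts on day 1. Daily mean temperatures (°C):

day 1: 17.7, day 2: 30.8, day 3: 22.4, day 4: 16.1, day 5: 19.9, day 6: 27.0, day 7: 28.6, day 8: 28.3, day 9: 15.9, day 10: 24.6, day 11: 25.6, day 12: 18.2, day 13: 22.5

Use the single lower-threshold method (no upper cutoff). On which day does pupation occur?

Daily DD above 10.9 °C: 6.8, 19.9, 11.5, 5.2, 9.0, 16.1, 17.7, 17.4, 5.0, 13.7, 14.7, 7.3, 11.6.
Cumulative: 6.8, 26.7, 38.2, 43.4, 52.4, 68.5, 86.2, 103.6, 108.6, 122.3, 137.0, 144.3, 155.9.
The total first reaches 100 DD on day 8.

day 8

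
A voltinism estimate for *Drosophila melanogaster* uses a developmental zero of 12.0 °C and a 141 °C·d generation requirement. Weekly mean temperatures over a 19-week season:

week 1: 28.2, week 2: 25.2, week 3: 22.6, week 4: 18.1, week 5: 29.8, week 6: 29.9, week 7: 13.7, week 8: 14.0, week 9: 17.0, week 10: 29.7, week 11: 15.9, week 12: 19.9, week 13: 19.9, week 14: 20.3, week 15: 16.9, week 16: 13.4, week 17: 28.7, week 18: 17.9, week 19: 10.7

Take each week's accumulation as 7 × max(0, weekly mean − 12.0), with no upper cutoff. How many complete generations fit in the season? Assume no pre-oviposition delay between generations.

Weekly DD (7 × max(0, T̄ − 12.0)): 113.4, 92.4, 74.2, 42.7, 124.6, 125.3, 11.9, 14.0, 35.0, 123.9, 27.3, 55.3, 55.3, 58.1, 34.3, 9.8, 116.9, 41.3, 0.0.
Season total = 1155.7 DD.
Complete generations = ⌊1155.7 / 141⌋ = 8.

8 generations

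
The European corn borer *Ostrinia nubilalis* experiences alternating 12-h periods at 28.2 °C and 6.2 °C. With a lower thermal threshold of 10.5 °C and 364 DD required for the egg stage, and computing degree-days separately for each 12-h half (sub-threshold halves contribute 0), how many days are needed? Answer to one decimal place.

Day half: max(0, 28.2 − 10.5) × 0.5 = 17.7 × 0.5 = 8.85 DD.
Night half: max(0, 6.2 − 10.5) × 0.5 = 0.0 × 0.5 = 0.00 DD.
Per 24 h: 8.85 DD/day.
Duration = 364 / 8.85 = 41.130 ≈ 41.1 days.

41.1 days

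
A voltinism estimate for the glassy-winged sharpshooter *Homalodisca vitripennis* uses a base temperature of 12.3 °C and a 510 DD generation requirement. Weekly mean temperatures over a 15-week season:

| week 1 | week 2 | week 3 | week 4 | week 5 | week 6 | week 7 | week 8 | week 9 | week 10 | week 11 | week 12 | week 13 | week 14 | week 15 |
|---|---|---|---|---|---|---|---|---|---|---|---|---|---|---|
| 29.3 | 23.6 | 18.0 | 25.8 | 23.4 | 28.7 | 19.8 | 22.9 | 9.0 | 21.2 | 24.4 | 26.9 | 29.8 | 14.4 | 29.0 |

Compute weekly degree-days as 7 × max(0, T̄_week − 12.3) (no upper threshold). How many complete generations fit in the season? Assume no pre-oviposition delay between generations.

2 generations

Weekly DD (7 × max(0, T̄ − 12.3)): 119.0, 79.1, 39.9, 94.5, 77.7, 114.8, 52.5, 74.2, 0.0, 62.3, 84.7, 102.2, 122.5, 14.7, 116.9.
Season total = 1155.0 DD.
Complete generations = ⌊1155.0 / 510⌋ = 2.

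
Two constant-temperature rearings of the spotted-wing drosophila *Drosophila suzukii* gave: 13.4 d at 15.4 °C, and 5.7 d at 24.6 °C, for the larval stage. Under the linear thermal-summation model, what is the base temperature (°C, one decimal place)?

8.6 °C

Linear rate model ⇒ the product D·(T − T_b) is constant across temperatures.
13.4·(15.4 − T_b) = 5.7·(24.6 − T_b)
T_b = (13.4·15.4 − 5.7·24.6) / (13.4 − 5.7) = 66.14 / 7.7 = 8.590 °C ≈ 8.6 °C.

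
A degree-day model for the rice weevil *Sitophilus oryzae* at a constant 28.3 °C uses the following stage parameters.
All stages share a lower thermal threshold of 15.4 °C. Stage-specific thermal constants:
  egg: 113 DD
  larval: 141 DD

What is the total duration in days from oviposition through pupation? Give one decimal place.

19.7 days

Daily accumulation at 28.3 °C = 28.3 − 15.4 = 12.9 DD/day.
Total K = 113 + 141 = 254 DD.
Total duration = 254 / 12.9 = 19.690 ≈ 19.7 days.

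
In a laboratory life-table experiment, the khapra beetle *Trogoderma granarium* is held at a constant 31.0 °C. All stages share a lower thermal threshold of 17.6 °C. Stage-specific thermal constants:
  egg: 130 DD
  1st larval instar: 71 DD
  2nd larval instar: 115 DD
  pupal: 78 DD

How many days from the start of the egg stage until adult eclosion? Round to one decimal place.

Daily accumulation at 31.0 °C = 31.0 − 17.6 = 13.4 DD/day.
Total K = 130 + 71 + 115 + 78 = 394 DD.
Total duration = 394 / 13.4 = 29.403 ≈ 29.4 days.

29.4 days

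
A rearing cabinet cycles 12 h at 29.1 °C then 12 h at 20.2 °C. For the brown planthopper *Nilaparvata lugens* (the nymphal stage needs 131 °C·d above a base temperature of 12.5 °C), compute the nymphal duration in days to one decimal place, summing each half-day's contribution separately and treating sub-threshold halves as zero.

Day half: max(0, 29.1 − 12.5) × 0.5 = 16.6 × 0.5 = 8.30 DD.
Night half: max(0, 20.2 − 12.5) × 0.5 = 7.7 × 0.5 = 3.85 DD.
Per 24 h: 12.15 DD/day.
Duration = 131 / 12.15 = 10.782 ≈ 10.8 days.

10.8 days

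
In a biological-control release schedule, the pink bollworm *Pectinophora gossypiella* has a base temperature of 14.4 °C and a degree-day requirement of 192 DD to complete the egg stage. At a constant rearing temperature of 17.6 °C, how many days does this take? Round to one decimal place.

60.0 days

Daily accumulation = 17.6 − 14.4 = 3.2 DD/day.
Duration = 192 / 3.2 = 60.000 ≈ 60.0 days.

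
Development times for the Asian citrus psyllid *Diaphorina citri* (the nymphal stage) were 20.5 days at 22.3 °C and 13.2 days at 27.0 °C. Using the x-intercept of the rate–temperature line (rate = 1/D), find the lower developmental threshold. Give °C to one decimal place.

13.8 °C

Equal thermal constants: D₁(T₁ − T_b) = D₂(T₂ − T_b).
20.5·(22.3 − T_b) = 13.2·(27.0 − T_b)
T_b = (20.5·22.3 − 13.2·27.0) / (20.5 − 13.2) = 100.75 / 7.3 = 13.801 °C ≈ 13.8 °C.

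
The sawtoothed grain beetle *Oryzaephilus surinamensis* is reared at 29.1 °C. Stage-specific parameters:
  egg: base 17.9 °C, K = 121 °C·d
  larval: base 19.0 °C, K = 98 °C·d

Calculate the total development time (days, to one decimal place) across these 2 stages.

egg: 121 / (29.1 − 17.9) = 121 / 11.2 = 10.804 d.
larval: 98 / (29.1 − 19.0) = 98 / 10.1 = 9.703 d.
Sum = 20.507 ≈ 20.5 days.

20.5 days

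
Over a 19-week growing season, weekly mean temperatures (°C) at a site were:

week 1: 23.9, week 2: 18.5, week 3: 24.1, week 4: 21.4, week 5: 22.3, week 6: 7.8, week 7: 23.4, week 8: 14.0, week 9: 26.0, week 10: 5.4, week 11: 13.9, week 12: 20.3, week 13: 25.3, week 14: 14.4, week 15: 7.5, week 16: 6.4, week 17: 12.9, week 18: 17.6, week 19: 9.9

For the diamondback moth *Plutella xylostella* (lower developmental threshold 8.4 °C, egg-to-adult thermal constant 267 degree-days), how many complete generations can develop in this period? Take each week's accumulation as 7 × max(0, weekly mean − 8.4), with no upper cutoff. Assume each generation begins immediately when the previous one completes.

4 generations

Weekly DD (7 × max(0, T̄ − 8.4)): 108.5, 70.7, 109.9, 91.0, 97.3, 0.0, 105.0, 39.2, 123.2, 0.0, 38.5, 83.3, 118.3, 42.0, 0.0, 0.0, 31.5, 64.4, 10.5.
Season total = 1133.3 DD.
Complete generations = ⌊1133.3 / 267⌋ = 4.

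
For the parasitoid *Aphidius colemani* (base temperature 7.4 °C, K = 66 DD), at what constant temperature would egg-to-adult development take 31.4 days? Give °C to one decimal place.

Required daily accumulation = 66 / 31.4 = 2.102 DD/day.
T = T_base + 2.102 = 7.4 + 2.102 = 9.502 ≈ 9.5 °C.

9.5 °C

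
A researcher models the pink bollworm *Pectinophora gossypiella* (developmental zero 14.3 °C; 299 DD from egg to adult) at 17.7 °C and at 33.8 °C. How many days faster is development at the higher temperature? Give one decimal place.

72.6 days

At 17.7 °C: 299 / (17.7 − 14.3) = 299 / 3.4 = 87.941 d.
At 33.8 °C: 299 / (33.8 − 14.3) = 299 / 19.5 = 15.333 d.
Difference = |87.941 − 15.333| = 72.608 ≈ 72.6 days.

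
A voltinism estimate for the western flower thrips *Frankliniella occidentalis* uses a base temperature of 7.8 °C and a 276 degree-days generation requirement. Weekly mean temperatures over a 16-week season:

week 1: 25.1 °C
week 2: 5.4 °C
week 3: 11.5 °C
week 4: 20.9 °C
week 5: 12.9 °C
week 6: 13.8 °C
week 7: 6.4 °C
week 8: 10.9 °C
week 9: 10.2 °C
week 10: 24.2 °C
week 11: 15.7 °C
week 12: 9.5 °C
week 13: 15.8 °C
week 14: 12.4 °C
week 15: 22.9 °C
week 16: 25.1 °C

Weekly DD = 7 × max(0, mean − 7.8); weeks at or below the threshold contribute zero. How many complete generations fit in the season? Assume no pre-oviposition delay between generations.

3 generations

Weekly DD (7 × max(0, T̄ − 7.8)): 121.1, 0.0, 25.9, 91.7, 35.7, 42.0, 0.0, 21.7, 16.8, 114.8, 55.3, 11.9, 56.0, 32.2, 105.7, 121.1.
Season total = 851.9 DD.
Complete generations = ⌊851.9 / 276⌋ = 3.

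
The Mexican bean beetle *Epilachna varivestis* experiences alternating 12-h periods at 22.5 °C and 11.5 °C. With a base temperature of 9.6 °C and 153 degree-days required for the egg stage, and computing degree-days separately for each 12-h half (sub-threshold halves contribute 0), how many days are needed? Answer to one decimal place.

Day half: max(0, 22.5 − 9.6) × 0.5 = 12.9 × 0.5 = 6.45 DD.
Night half: max(0, 11.5 − 9.6) × 0.5 = 1.9 × 0.5 = 0.95 DD.
Per 24 h: 7.40 DD/day.
Duration = 153 / 7.40 = 20.676 ≈ 20.7 days.

20.7 days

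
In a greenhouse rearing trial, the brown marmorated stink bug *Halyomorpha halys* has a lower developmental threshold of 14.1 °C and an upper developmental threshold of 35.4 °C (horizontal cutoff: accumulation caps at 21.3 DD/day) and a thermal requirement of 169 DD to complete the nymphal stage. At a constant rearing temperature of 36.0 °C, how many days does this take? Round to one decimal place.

7.9 days

Temperature 36.0 °C exceeds the upper threshold, so daily accumulation caps at 35.4 − 14.1 = 21.3 DD/day.
Duration = 169 / 21.3 = 7.934 ≈ 7.9 days.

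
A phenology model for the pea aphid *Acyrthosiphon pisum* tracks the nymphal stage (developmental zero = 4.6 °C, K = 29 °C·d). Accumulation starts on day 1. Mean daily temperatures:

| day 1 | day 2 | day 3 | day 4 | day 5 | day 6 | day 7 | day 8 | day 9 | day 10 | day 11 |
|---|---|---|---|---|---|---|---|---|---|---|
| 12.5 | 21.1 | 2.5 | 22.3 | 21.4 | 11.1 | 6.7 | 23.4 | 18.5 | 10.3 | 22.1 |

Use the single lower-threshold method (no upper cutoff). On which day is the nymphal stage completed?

Daily DD above 4.6 °C: 7.9, 16.5, 0.0, 17.7, 16.8, 6.5, 2.1, 18.8, 13.9, 5.7, 17.5.
Cumulative: 7.9, 24.4, 24.4, 42.1, 58.9, 65.4, 67.5, 86.3, 100.2, 105.9, 123.4.
The total first reaches 29 DD on day 4.

day 4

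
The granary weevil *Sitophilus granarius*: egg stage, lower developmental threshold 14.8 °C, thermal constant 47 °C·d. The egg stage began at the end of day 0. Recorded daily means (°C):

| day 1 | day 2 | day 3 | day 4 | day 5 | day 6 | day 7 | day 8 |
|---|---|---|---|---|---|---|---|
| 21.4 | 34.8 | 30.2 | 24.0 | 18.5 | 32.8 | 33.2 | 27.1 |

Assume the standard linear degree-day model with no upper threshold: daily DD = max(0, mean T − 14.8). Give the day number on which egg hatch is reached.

Daily DD above 14.8 °C: 6.6, 20.0, 15.4, 9.2, 3.7, 18.0, 18.4, 12.3.
Cumulative: 6.6, 26.6, 42.0, 51.2, 54.9, 72.9, 91.3, 103.6.
The total first reaches 47 DD on day 4.

day 4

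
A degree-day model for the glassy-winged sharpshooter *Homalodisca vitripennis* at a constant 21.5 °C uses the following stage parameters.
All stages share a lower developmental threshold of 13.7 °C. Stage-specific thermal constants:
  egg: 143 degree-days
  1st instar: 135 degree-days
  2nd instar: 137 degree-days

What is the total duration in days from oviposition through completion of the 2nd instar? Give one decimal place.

53.2 days

Daily accumulation at 21.5 °C = 21.5 − 13.7 = 7.8 DD/day.
Total K = 143 + 135 + 137 = 415 DD.
Total duration = 415 / 7.8 = 53.205 ≈ 53.2 days.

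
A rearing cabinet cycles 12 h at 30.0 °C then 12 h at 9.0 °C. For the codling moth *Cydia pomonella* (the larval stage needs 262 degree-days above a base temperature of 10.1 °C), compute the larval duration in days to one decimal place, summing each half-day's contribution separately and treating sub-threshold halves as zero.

Day half: max(0, 30.0 − 10.1) × 0.5 = 19.9 × 0.5 = 9.95 DD.
Night half: max(0, 9.0 − 10.1) × 0.5 = 0.0 × 0.5 = 0.00 DD.
Per 24 h: 9.95 DD/day.
Duration = 262 / 9.95 = 26.332 ≈ 26.3 days.

26.3 days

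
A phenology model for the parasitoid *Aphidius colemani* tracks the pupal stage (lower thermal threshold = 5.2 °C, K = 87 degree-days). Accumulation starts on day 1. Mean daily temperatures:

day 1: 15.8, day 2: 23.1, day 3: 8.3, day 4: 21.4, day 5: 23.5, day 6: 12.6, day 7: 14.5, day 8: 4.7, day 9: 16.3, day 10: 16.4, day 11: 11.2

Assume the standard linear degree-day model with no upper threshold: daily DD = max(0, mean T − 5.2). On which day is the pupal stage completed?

Daily DD above 5.2 °C: 10.6, 17.9, 3.1, 16.2, 18.3, 7.4, 9.3, 0.0, 11.1, 11.2, 6.0.
Cumulative: 10.6, 28.5, 31.6, 47.8, 66.1, 73.5, 82.8, 82.8, 93.9, 105.1, 111.1.
The total first reaches 87 DD on day 9.

day 9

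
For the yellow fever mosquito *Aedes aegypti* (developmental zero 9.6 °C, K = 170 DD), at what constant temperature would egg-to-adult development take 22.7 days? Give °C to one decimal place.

Required daily accumulation = 170 / 22.7 = 7.489 DD/day.
T = T_base + 7.489 = 9.6 + 7.489 = 17.089 ≈ 17.1 °C.

17.1 °C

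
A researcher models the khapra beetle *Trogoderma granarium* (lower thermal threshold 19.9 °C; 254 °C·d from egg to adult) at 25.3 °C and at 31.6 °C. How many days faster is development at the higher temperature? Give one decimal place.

At 25.3 °C: 254 / (25.3 − 19.9) = 254 / 5.4 = 47.037 d.
At 31.6 °C: 254 / (31.6 − 19.9) = 254 / 11.7 = 21.709 d.
Difference = |47.037 − 21.709| = 25.328 ≈ 25.3 days.

25.3 days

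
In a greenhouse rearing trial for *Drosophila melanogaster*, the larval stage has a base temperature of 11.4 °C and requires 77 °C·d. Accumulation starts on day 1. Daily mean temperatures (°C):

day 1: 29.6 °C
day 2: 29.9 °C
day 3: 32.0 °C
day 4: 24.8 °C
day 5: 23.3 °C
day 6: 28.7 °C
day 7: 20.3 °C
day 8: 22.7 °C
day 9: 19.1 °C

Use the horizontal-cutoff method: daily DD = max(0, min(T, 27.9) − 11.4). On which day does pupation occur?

day 6

Daily DD above 11.4 °C (capped at 16.5): 16.5, 16.5, 16.5, 13.4, 11.9, 16.5, 8.9, 11.3, 7.7.
Cumulative: 16.5, 33.0, 49.5, 62.9, 74.8, 91.3, 100.2, 111.5, 119.2.
The total first reaches 77 DD on day 6.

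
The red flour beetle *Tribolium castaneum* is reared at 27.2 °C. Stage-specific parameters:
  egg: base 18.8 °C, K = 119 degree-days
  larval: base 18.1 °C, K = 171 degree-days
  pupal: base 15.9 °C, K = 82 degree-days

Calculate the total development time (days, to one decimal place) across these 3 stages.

40.2 days

egg: 119 / (27.2 − 18.8) = 119 / 8.4 = 14.167 d.
larval: 171 / (27.2 − 18.1) = 171 / 9.1 = 18.791 d.
pupal: 82 / (27.2 − 15.9) = 82 / 11.3 = 7.257 d.
Sum = 40.215 ≈ 40.2 days.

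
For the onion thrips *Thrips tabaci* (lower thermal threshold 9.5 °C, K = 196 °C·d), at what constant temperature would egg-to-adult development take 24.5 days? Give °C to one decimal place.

17.5 °C

Required daily accumulation = 196 / 24.5 = 8.000 DD/day.
T = T_base + 8.000 = 9.5 + 8.000 = 17.500 ≈ 17.5 °C.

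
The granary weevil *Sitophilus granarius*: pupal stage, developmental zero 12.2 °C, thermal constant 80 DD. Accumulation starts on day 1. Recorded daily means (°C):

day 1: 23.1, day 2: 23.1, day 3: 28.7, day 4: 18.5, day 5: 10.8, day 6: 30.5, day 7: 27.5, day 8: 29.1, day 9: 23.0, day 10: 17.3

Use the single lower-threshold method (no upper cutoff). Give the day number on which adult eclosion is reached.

day 8

Daily DD above 12.2 °C: 10.9, 10.9, 16.5, 6.3, 0.0, 18.3, 15.3, 16.9, 10.8, 5.1.
Cumulative: 10.9, 21.8, 38.3, 44.6, 44.6, 62.9, 78.2, 95.1, 105.9, 111.0.
The total first reaches 80 DD on day 8.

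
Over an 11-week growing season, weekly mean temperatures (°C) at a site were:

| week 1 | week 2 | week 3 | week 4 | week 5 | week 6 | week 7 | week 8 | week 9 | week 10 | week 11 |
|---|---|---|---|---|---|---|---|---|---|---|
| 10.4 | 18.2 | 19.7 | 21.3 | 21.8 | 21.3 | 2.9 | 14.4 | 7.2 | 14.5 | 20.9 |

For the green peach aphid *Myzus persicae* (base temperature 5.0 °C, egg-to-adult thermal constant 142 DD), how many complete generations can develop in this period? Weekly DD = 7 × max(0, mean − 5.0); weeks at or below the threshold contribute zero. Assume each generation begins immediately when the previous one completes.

5 generations

Weekly DD (7 × max(0, T̄ − 5.0)): 37.8, 92.4, 102.9, 114.1, 117.6, 114.1, 0.0, 65.8, 15.4, 66.5, 111.3.
Season total = 837.9 DD.
Complete generations = ⌊837.9 / 142⌋ = 5.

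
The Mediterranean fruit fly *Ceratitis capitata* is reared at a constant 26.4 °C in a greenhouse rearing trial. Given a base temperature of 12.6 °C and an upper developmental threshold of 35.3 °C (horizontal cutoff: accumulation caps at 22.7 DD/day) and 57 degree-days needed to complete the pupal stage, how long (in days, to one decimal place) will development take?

Daily accumulation = 26.4 − 12.6 = 13.8 DD/day.
Duration = 57 / 13.8 = 4.130 ≈ 4.1 days.

4.1 days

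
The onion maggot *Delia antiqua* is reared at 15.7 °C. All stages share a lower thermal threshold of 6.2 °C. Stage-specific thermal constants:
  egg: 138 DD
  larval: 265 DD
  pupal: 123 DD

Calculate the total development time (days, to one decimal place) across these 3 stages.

Daily accumulation at 15.7 °C = 15.7 − 6.2 = 9.5 DD/day.
Total K = 138 + 265 + 123 = 526 DD.
Total duration = 526 / 9.5 = 55.368 ≈ 55.4 days.

55.4 days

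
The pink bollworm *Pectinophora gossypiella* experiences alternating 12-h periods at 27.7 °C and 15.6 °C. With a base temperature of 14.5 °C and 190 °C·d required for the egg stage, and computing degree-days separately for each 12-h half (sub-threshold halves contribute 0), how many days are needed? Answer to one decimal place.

26.6 days

Day half: max(0, 27.7 − 14.5) × 0.5 = 13.2 × 0.5 = 6.60 DD.
Night half: max(0, 15.6 − 14.5) × 0.5 = 1.1 × 0.5 = 0.55 DD.
Per 24 h: 7.15 DD/day.
Duration = 190 / 7.15 = 26.573 ≈ 26.6 days.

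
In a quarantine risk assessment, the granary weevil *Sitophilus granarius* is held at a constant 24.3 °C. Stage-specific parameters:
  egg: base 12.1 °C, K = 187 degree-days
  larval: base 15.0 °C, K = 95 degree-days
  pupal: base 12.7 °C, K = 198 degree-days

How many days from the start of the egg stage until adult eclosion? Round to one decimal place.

egg: 187 / (24.3 − 12.1) = 187 / 12.2 = 15.328 d.
larval: 95 / (24.3 − 15.0) = 95 / 9.3 = 10.215 d.
pupal: 198 / (24.3 − 12.7) = 198 / 11.6 = 17.069 d.
Sum = 42.612 ≈ 42.6 days.

42.6 days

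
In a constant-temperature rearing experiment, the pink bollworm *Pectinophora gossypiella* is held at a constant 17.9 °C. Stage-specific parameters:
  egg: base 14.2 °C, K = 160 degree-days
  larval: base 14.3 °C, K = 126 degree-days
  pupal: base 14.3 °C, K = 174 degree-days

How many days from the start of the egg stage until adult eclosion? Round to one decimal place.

126.6 days

egg: 160 / (17.9 − 14.2) = 160 / 3.7 = 43.243 d.
larval: 126 / (17.9 − 14.3) = 126 / 3.6 = 35.000 d.
pupal: 174 / (17.9 − 14.3) = 174 / 3.6 = 48.333 d.
Sum = 126.577 ≈ 126.6 days.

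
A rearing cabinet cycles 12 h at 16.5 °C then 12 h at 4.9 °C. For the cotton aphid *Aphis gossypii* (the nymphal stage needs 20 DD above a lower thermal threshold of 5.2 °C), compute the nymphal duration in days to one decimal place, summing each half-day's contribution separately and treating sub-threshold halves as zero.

3.5 days

Day half: max(0, 16.5 − 5.2) × 0.5 = 11.3 × 0.5 = 5.65 DD.
Night half: max(0, 4.9 − 5.2) × 0.5 = 0.0 × 0.5 = 0.00 DD.
Per 24 h: 5.65 DD/day.
Duration = 20 / 5.65 = 3.540 ≈ 3.5 days.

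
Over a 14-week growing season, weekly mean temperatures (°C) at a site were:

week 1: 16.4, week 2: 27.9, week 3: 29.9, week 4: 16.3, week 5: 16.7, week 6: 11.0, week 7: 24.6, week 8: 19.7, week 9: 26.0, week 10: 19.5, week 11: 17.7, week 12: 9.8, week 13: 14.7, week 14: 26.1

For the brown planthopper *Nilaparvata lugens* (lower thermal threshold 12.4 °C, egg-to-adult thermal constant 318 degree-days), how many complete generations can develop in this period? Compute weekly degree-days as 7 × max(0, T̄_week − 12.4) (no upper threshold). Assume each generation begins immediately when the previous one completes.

Weekly DD (7 × max(0, T̄ − 12.4)): 28.0, 108.5, 122.5, 27.3, 30.1, 0.0, 85.4, 51.1, 95.2, 49.7, 37.1, 0.0, 16.1, 95.9.
Season total = 746.9 DD.
Complete generations = ⌊746.9 / 318⌋ = 2.

2 generations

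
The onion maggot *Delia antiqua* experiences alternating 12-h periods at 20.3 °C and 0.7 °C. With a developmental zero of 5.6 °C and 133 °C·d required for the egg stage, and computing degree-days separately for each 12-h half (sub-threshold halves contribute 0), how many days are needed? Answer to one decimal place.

18.1 days

Day half: max(0, 20.3 − 5.6) × 0.5 = 14.7 × 0.5 = 7.35 DD.
Night half: max(0, 0.7 − 5.6) × 0.5 = 0.0 × 0.5 = 0.00 DD.
Per 24 h: 7.35 DD/day.
Duration = 133 / 7.35 = 18.095 ≈ 18.1 days.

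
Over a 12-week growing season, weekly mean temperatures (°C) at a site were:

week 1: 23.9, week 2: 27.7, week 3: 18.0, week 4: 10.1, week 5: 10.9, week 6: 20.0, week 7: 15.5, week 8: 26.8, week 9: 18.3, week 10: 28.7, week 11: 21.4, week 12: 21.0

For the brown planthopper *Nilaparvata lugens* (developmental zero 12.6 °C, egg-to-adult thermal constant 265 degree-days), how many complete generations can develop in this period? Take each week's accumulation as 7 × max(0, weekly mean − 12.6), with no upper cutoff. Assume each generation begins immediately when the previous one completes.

2 generations

Weekly DD (7 × max(0, T̄ − 12.6)): 79.1, 105.7, 37.8, 0.0, 0.0, 51.8, 20.3, 99.4, 39.9, 112.7, 61.6, 58.8.
Season total = 667.1 DD.
Complete generations = ⌊667.1 / 265⌋ = 2.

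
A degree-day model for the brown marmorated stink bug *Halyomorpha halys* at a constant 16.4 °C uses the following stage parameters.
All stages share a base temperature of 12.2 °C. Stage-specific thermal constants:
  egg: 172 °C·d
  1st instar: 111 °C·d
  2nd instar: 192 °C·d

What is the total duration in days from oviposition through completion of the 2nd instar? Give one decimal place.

113.1 days

Daily accumulation at 16.4 °C = 16.4 − 12.2 = 4.2 DD/day.
Total K = 172 + 111 + 192 = 475 DD.
Total duration = 475 / 4.2 = 113.095 ≈ 113.1 days.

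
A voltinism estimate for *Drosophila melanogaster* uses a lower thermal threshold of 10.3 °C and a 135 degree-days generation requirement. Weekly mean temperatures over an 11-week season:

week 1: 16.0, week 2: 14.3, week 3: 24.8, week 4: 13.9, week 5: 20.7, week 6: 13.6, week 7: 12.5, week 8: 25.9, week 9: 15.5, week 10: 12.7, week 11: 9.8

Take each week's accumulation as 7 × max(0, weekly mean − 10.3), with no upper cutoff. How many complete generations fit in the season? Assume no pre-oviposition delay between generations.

Weekly DD (7 × max(0, T̄ − 10.3)): 39.9, 28.0, 101.5, 25.2, 72.8, 23.1, 15.4, 109.2, 36.4, 16.8, 0.0.
Season total = 468.3 DD.
Complete generations = ⌊468.3 / 135⌋ = 3.

3 generations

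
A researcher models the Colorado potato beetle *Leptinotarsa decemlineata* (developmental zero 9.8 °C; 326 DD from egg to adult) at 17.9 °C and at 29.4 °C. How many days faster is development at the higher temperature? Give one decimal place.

At 17.9 °C: 326 / (17.9 − 9.8) = 326 / 8.1 = 40.247 d.
At 29.4 °C: 326 / (29.4 − 9.8) = 326 / 19.6 = 16.633 d.
Difference = |40.247 − 16.633| = 23.614 ≈ 23.6 days.

23.6 days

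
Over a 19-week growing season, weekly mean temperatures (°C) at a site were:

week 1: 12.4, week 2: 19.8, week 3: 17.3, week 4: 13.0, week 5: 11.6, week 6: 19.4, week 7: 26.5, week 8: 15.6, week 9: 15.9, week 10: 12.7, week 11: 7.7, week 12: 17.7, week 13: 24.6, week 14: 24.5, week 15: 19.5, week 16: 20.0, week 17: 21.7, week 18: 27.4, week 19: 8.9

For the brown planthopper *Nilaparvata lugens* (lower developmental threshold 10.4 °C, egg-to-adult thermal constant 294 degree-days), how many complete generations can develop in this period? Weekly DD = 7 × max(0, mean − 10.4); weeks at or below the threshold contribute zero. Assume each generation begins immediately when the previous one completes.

3 generations

Weekly DD (7 × max(0, T̄ − 10.4)): 14.0, 65.8, 48.3, 18.2, 8.4, 63.0, 112.7, 36.4, 38.5, 16.1, 0.0, 51.1, 99.4, 98.7, 63.7, 67.2, 79.1, 119.0, 0.0.
Season total = 999.6 DD.
Complete generations = ⌊999.6 / 294⌋ = 3.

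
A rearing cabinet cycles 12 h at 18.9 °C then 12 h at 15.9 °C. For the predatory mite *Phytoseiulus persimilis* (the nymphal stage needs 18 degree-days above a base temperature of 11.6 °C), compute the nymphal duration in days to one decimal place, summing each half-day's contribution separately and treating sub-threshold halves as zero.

3.1 days

Day half: max(0, 18.9 − 11.6) × 0.5 = 7.3 × 0.5 = 3.65 DD.
Night half: max(0, 15.9 − 11.6) × 0.5 = 4.3 × 0.5 = 2.15 DD.
Per 24 h: 5.80 DD/day.
Duration = 18 / 5.80 = 3.103 ≈ 3.1 days.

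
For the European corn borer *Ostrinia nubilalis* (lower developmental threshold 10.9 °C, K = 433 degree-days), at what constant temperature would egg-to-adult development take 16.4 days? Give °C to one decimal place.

Required daily accumulation = 433 / 16.4 = 26.402 DD/day.
T = T_base + 26.402 = 10.9 + 26.402 = 37.302 ≈ 37.3 °C.

37.3 °C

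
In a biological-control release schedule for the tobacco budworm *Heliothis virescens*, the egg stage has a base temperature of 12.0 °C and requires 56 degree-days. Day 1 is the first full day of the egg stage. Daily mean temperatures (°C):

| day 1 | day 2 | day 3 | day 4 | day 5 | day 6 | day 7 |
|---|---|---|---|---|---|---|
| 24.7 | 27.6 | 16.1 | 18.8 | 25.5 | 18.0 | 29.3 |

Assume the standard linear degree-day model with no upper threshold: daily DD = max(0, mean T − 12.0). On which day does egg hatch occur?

day 6

Daily DD above 12.0 °C: 12.7, 15.6, 4.1, 6.8, 13.5, 6.0, 17.3.
Cumulative: 12.7, 28.3, 32.4, 39.2, 52.7, 58.7, 76.0.
The total first reaches 56 DD on day 6.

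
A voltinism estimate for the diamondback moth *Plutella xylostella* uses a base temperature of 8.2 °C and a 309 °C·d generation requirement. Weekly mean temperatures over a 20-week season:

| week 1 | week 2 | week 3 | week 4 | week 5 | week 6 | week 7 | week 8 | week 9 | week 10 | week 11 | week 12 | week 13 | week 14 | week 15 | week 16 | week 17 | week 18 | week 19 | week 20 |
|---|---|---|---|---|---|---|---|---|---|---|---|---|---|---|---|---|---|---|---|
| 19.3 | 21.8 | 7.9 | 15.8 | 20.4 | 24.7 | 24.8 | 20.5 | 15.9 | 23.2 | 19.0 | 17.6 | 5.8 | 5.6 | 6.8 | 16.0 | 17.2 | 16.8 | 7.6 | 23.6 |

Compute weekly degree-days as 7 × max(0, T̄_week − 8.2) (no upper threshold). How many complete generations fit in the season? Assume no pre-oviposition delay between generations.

Weekly DD (7 × max(0, T̄ − 8.2)): 77.7, 95.2, 0.0, 53.2, 85.4, 115.5, 116.2, 86.1, 53.9, 105.0, 75.6, 65.8, 0.0, 0.0, 0.0, 54.6, 63.0, 60.2, 0.0, 107.8.
Season total = 1215.2 DD.
Complete generations = ⌊1215.2 / 309⌋ = 3.

3 generations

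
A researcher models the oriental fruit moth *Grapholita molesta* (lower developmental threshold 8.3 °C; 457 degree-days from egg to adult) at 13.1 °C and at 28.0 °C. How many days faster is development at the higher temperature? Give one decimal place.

At 13.1 °C: 457 / (13.1 − 8.3) = 457 / 4.8 = 95.208 d.
At 28.0 °C: 457 / (28.0 − 8.3) = 457 / 19.7 = 23.198 d.
Difference = |95.208 − 23.198| = 72.010 ≈ 72.0 days.

72.0 days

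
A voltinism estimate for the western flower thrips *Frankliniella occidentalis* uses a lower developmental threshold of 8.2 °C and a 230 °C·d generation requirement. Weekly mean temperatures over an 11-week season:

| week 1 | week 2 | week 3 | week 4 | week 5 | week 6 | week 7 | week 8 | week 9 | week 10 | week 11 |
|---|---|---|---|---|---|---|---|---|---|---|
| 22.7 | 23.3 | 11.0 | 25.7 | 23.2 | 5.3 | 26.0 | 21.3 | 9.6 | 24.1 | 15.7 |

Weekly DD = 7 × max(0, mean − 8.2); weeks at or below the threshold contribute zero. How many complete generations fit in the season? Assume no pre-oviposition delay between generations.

Weekly DD (7 × max(0, T̄ − 8.2)): 101.5, 105.7, 19.6, 122.5, 105.0, 0.0, 124.6, 91.7, 9.8, 111.3, 52.5.
Season total = 844.2 DD.
Complete generations = ⌊844.2 / 230⌋ = 3.

3 generations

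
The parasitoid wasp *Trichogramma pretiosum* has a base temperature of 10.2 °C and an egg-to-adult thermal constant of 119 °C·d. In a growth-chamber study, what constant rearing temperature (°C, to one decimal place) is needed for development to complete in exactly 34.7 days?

Required daily accumulation = 119 / 34.7 = 3.429 DD/day.
T = T_base + 3.429 = 10.2 + 3.429 = 13.629 ≈ 13.6 °C.

13.6 °C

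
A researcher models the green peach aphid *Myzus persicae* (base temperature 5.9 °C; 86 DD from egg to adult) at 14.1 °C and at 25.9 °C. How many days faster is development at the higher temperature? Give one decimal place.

At 14.1 °C: 86 / (14.1 − 5.9) = 86 / 8.2 = 10.488 d.
At 25.9 °C: 86 / (25.9 − 5.9) = 86 / 20.0 = 4.300 d.
Difference = |10.488 − 4.300| = 6.188 ≈ 6.2 days.

6.2 days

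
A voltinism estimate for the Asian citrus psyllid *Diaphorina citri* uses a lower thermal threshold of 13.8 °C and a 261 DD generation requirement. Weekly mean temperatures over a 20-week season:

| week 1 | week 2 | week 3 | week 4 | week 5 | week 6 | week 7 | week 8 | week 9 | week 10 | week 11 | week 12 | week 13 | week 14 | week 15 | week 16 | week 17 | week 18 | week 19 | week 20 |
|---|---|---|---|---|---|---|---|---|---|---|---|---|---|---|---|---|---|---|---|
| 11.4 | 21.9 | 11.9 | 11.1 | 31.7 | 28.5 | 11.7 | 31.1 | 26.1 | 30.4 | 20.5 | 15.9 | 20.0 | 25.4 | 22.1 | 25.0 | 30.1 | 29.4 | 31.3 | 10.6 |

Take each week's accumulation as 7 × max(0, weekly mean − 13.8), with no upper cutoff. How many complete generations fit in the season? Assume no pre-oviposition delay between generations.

Weekly DD (7 × max(0, T̄ − 13.8)): 0.0, 56.7, 0.0, 0.0, 125.3, 102.9, 0.0, 121.1, 86.1, 116.2, 46.9, 14.7, 43.4, 81.2, 58.1, 78.4, 114.1, 109.2, 122.5, 0.0.
Season total = 1276.8 DD.
Complete generations = ⌊1276.8 / 261⌋ = 4.

4 generations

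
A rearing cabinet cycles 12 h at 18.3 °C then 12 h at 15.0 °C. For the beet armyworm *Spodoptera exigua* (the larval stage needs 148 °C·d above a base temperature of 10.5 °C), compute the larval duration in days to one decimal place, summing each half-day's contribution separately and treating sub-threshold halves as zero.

Day half: max(0, 18.3 − 10.5) × 0.5 = 7.8 × 0.5 = 3.90 DD.
Night half: max(0, 15.0 − 10.5) × 0.5 = 4.5 × 0.5 = 2.25 DD.
Per 24 h: 6.15 DD/day.
Duration = 148 / 6.15 = 24.065 ≈ 24.1 days.

24.1 days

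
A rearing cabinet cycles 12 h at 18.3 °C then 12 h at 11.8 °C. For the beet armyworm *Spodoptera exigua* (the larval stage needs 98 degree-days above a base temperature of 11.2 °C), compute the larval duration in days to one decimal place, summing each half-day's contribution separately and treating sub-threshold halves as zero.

25.5 days

Day half: max(0, 18.3 − 11.2) × 0.5 = 7.1 × 0.5 = 3.55 DD.
Night half: max(0, 11.8 − 11.2) × 0.5 = 0.6 × 0.5 = 0.30 DD.
Per 24 h: 3.85 DD/day.
Duration = 98 / 3.85 = 25.455 ≈ 25.5 days.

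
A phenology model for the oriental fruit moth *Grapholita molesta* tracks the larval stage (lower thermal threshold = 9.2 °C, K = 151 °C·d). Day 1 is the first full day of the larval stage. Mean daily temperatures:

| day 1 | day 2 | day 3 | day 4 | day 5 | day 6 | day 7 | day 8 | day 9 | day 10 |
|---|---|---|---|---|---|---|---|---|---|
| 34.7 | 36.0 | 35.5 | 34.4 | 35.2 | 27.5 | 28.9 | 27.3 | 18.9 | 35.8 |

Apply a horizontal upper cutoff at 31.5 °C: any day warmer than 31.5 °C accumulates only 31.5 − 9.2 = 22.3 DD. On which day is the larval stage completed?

Daily DD above 9.2 °C (capped at 22.3): 22.3, 22.3, 22.3, 22.3, 22.3, 18.3, 19.7, 18.1, 9.7, 22.3.
Cumulative: 22.3, 44.6, 66.9, 89.2, 111.5, 129.8, 149.5, 167.6, 177.3, 199.6.
The total first reaches 151 DD on day 8.

day 8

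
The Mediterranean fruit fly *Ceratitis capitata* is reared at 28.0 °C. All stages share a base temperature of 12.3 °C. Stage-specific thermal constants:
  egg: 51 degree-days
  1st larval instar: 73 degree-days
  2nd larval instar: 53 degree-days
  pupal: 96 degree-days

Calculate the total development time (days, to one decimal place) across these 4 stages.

Daily accumulation at 28.0 °C = 28.0 − 12.3 = 15.7 DD/day.
Total K = 51 + 73 + 53 + 96 = 273 DD.
Total duration = 273 / 15.7 = 17.389 ≈ 17.4 days.

17.4 days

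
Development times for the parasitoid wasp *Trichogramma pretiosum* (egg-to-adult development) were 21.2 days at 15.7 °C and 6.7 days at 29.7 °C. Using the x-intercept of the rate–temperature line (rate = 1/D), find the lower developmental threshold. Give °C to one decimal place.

Linear rate model ⇒ the product D·(T − T_b) is constant across temperatures.
21.2·(15.7 − T_b) = 6.7·(29.7 − T_b)
T_b = (21.2·15.7 − 6.7·29.7) / (21.2 − 6.7) = 133.85 / 14.5 = 9.231 °C ≈ 9.2 °C.

9.2 °C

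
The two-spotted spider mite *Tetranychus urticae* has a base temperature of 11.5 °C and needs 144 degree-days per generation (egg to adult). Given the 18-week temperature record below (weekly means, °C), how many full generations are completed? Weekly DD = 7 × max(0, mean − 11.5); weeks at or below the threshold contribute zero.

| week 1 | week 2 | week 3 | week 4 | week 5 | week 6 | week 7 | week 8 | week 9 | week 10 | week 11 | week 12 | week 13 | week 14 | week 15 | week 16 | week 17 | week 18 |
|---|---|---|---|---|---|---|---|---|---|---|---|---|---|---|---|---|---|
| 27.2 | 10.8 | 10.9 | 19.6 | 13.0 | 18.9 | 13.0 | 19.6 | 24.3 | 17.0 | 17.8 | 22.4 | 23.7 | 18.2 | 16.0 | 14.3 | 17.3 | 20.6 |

5 generations

Weekly DD (7 × max(0, T̄ − 11.5)): 109.9, 0.0, 0.0, 56.7, 10.5, 51.8, 10.5, 56.7, 89.6, 38.5, 44.1, 76.3, 85.4, 46.9, 31.5, 19.6, 40.6, 63.7.
Season total = 832.3 DD.
Complete generations = ⌊832.3 / 144⌋ = 5.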